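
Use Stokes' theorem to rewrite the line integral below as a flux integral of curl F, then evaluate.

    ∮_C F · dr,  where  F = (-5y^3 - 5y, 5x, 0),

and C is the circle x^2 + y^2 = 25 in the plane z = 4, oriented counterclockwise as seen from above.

Let S be the flat disk x^2 + y^2 ≤ 25 in the plane z = 4, with upward unit normal n̂ = ẑ. By Stokes' theorem,

    ∮_C F · dr = ∬_S (∇ × F) · n̂ dS = ∬_D (curl F)_z dA,

where D is the disk x^2 + y^2 ≤ 25.

Compute the curl of F = (-5y^3 - 5y, 5x, 0):
    (∇ × F)_x = ∂F_z/∂y - ∂F_y/∂z = 0,
    (∇ × F)_y = ∂F_x/∂z - ∂F_z/∂x = 0,
    (∇ × F)_z = ∂F_y/∂x - ∂F_x/∂y = 15y^2 + 10.

On z = 4, (curl F)_z = 15y^2 + 10.

Convert to polar (x = r cos θ, y = r sin θ, dA = r dr dθ); the integrand becomes 15r^2sin(θ)^2 + 10, so

    ∬_D (curl F)_z dA = ∫_0^{2π} ∫_0^{5} (15r^2sin(θ)^2 + 10) · r dr dθ.

Inner (r from 0 to 5): 9375sin(θ)^2/4 + 125.
Outer (θ from 0 to 2π): 10375π/4.

Therefore ∮_C F · dr = 10375π/4.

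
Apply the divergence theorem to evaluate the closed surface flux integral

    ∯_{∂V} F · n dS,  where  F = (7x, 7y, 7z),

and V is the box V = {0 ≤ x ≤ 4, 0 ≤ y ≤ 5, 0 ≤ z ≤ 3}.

By the divergence theorem,

    ∯_{∂V} F · n dS = ∭_V (∇ · F) dV.

Compute the divergence:
    ∇ · F = ∂F_x/∂x + ∂F_y/∂y + ∂F_z/∂z = 7 + 7 + 7 = 21.

V is a rectangular box, so dV = dx dy dz with 0 ≤ x ≤ 4, 0 ≤ y ≤ 5, 0 ≤ z ≤ 3.

Integrate (21) over V as an iterated integral:

    ∭_V (∇·F) dV = ∫_0^{4} ∫_0^{5} ∫_0^{3} (21) dz dy dx.

Inner (z from 0 to 3): 63.
Middle (y from 0 to 5): 315.
Outer (x from 0 to 4): 1260.

Therefore ∯_{∂V} F · n dS = 1260.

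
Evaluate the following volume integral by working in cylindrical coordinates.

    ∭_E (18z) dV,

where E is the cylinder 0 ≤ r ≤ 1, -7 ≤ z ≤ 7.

In cylindrical coordinates, x = r cos(θ), y = r sin(θ), z = z, and dV = r dr dθ dz.

The integrand becomes 18z, so

    ∭_E (18z) dV = ∫_{0}^{2π} ∫_{0}^{1} ∫_{-7}^{7} (18z) · r dz dr dθ.

Inner (z): 0.
Middle (r from 0 to 1): 0.
Outer (θ): 0.

Therefore the triple integral equals 0.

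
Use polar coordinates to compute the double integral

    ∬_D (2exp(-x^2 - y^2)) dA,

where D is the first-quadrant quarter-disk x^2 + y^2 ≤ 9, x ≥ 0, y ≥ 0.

The region D is 0 ≤ r ≤ 3, 0 ≤ θ ≤ π/2 in polar coordinates, where x = r cos(θ), y = r sin(θ), and dA = r dr dθ.

Under the substitution, the integrand becomes 2exp(-r^2), so

    ∬_D (2exp(-x^2 - y^2)) dA = ∫_{0}^{π/2} ∫_{0}^{3} (2exp(-r^2)) · r dr dθ.

Inner integral (in r): ∫_{0}^{3} (2exp(-r^2)) · r dr = 1 - exp(-9).

Outer integral (in θ): ∫_{0}^{π/2} (1 - exp(-9)) dθ = -π exp(-9)/2 + π/2.

Therefore ∬_D (2exp(-x^2 - y^2)) dA = -π exp(-9)/2 + π/2.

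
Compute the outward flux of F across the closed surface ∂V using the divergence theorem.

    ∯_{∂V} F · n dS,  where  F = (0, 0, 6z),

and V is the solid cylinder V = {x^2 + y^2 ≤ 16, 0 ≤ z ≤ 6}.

By the divergence theorem,

    ∯_{∂V} F · n dS = ∭_V (∇ · F) dV.

Compute the divergence:
    ∇ · F = ∂F_x/∂x + ∂F_y/∂y + ∂F_z/∂z = 0 + 0 + 6 = 6.

In cylindrical coordinates, x = r cos(θ), y = r sin(θ), z = z, dV = r dr dθ dz, with 0 ≤ r ≤ 4, 0 ≤ θ ≤ 2π, 0 ≤ z ≤ 6.

The integrand, after substitution and multiplying by the volume element, becomes (6) · r, so

    ∭_V (∇·F) dV = ∫_0^{2π} ∫_0^{4} ∫_0^{6} (6) · r dz dr dθ.

Inner (z from 0 to 6): 36r.
Middle (r from 0 to 4): 288.
Outer (θ from 0 to 2π): 576π.

Therefore ∯_{∂V} F · n dS = 576π.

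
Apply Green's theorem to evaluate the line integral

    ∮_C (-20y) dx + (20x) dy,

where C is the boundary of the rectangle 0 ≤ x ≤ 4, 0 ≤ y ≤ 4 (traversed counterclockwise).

Green's theorem converts the closed line integral into a double integral over the enclosed region D:

    ∮_C P dx + Q dy = ∬_D (∂Q/∂x - ∂P/∂y) dA.

Here P = -20y, Q = 20x, so

    ∂Q/∂x = 20,    ∂P/∂y = -20,
    ∂Q/∂x - ∂P/∂y = 40.

D is the region 0 ≤ x ≤ 4, 0 ≤ y ≤ 4. Evaluating the double integral:

    ∬_D (40) dA = ∫_0^{4} ∫_0^{4} (40) dy dx.

Inner (y from 0 to 4): 160.
Outer (x from 0 to 4): 640.

Therefore ∮_C P dx + Q dy = 640.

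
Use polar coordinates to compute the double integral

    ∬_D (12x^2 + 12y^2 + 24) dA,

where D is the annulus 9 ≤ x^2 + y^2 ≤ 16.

The region D is 3 ≤ r ≤ 4, 0 ≤ θ ≤ 2π in polar coordinates, where x = r cos(θ), y = r sin(θ), and dA = r dr dθ.

Under the substitution, the integrand becomes 12r^2 + 24, so

    ∬_D (12x^2 + 12y^2 + 24) dA = ∫_{0}^{2π} ∫_{3}^{4} (12r^2 + 24) · r dr dθ.

Inner integral (in r): ∫_{3}^{4} (12r^2 + 24) · r dr = 609.

Outer integral (in θ): ∫_{0}^{2π} (609) dθ = 1218π.

Therefore ∬_D (12x^2 + 12y^2 + 24) dA = 1218π.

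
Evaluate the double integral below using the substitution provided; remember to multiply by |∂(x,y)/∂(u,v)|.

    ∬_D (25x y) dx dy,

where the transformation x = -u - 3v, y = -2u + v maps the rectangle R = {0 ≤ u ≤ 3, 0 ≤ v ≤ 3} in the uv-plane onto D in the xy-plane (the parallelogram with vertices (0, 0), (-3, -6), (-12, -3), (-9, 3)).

Compute the Jacobian determinant of (x, y) with respect to (u, v):

    ∂(x,y)/∂(u,v) = | -1  -3 | = (-1)(1) - (-3)(-2) = -7.
                   | -2  1 |

Its absolute value is |J| = 7 (the area scaling factor).

Substituting x = -u - 3v, y = -2u + v into the integrand,

    25x y → 50u^2 + 125u v - 75v^2,

so the integral becomes

    ∬_R (50u^2 + 125u v - 75v^2) · |J| du dv = ∫_0^3 ∫_0^3 (350u^2 + 875u v - 525v^2) dv du.

Inner (v): 1050u^2 + 7875u/2 - 4725.
Outer (u): 51975/4.

Therefore ∬_D (25x y) dx dy = 51975/4.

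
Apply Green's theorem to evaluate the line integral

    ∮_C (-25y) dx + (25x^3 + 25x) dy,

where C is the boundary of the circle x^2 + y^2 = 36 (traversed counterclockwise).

Green's theorem converts the closed line integral into a double integral over the enclosed region D:

    ∮_C P dx + Q dy = ∬_D (∂Q/∂x - ∂P/∂y) dA.

Here P = -25y, Q = 25x^3 + 25x, so

    ∂Q/∂x = 75x^2 + 25,    ∂P/∂y = -25,
    ∂Q/∂x - ∂P/∂y = 75x^2 + 50.

D is the region x^2 + y^2 ≤ 36. Evaluating the double integral:

In polar coordinates (x = r cos θ, y = r sin θ, dA = r dr dθ) the integrand becomes 75r^2cos(θ)^2 + 50, so

    ∬_D (75x^2 + 50) dA = ∫_0^{2π} ∫_0^{6} (75r^2cos(θ)^2 + 50) · r dr dθ.

Inner (r from 0 to 6): 24300cos(θ)^2 + 900.
Outer (θ from 0 to 2π): 26100π.

Therefore ∮_C P dx + Q dy = 26100π.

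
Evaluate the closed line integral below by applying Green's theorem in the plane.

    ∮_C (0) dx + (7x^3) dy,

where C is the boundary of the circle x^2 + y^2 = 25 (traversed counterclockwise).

Green's theorem converts the closed line integral into a double integral over the enclosed region D:

    ∮_C P dx + Q dy = ∬_D (∂Q/∂x - ∂P/∂y) dA.

Here P = 0, Q = 7x^3, so

    ∂Q/∂x = 21x^2,    ∂P/∂y = 0,
    ∂Q/∂x - ∂P/∂y = 21x^2.

D is the region x^2 + y^2 ≤ 25. Evaluating the double integral:

In polar coordinates (x = r cos θ, y = r sin θ, dA = r dr dθ) the integrand becomes 21r^2cos(θ)^2, so

    ∬_D (21x^2) dA = ∫_0^{2π} ∫_0^{5} (21r^2cos(θ)^2) · r dr dθ.

Inner (r from 0 to 5): 13125cos(θ)^2/4.
Outer (θ from 0 to 2π): 13125π/4.

Therefore ∮_C P dx + Q dy = 13125π/4.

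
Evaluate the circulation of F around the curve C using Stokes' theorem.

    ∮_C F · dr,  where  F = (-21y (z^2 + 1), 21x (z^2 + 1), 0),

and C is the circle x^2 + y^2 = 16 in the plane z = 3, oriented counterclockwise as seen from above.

Let S be the flat disk x^2 + y^2 ≤ 16 in the plane z = 3, with upward unit normal n̂ = ẑ. By Stokes' theorem,

    ∮_C F · dr = ∬_S (∇ × F) · n̂ dS = ∬_D (curl F)_z dA,

where D is the disk x^2 + y^2 ≤ 16.

Compute the curl of F = (-21y (z^2 + 1), 21x (z^2 + 1), 0):
    (∇ × F)_x = ∂F_z/∂y - ∂F_y/∂z = -42x z,
    (∇ × F)_y = ∂F_x/∂z - ∂F_z/∂x = -42y z,
    (∇ × F)_z = ∂F_y/∂x - ∂F_x/∂y = 42z^2 + 42.

On z = 3, (curl F)_z = 420.

Convert to polar (x = r cos θ, y = r sin θ, dA = r dr dθ); the integrand becomes 420, so

    ∬_D (curl F)_z dA = ∫_0^{2π} ∫_0^{4} (420) · r dr dθ.

Inner (r from 0 to 4): 3360.
Outer (θ from 0 to 2π): 6720π.

Therefore ∮_C F · dr = 6720π.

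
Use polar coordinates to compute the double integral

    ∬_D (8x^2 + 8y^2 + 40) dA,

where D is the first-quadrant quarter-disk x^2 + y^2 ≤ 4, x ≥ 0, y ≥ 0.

The region D is 0 ≤ r ≤ 2, 0 ≤ θ ≤ π/2 in polar coordinates, where x = r cos(θ), y = r sin(θ), and dA = r dr dθ.

Under the substitution, the integrand becomes 8r^2 + 40, so

    ∬_D (8x^2 + 8y^2 + 40) dA = ∫_{0}^{π/2} ∫_{0}^{2} (8r^2 + 40) · r dr dθ.

Inner integral (in r): ∫_{0}^{2} (8r^2 + 40) · r dr = 112.

Outer integral (in θ): ∫_{0}^{π/2} (112) dθ = 56π.

Therefore ∬_D (8x^2 + 8y^2 + 40) dA = 56π.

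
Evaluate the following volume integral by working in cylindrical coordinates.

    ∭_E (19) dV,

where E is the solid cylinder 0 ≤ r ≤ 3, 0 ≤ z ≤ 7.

In cylindrical coordinates, x = r cos(θ), y = r sin(θ), z = z, and dV = r dr dθ dz.

The integrand becomes 19, so

    ∭_E (19) dV = ∫_{0}^{2π} ∫_{0}^{3} ∫_{0}^{7} (19) · r dz dr dθ.

Inner (z): 133r.
Middle (r from 0 to 3): 1197/2.
Outer (θ): 1197π.

Therefore the triple integral equals 1197π.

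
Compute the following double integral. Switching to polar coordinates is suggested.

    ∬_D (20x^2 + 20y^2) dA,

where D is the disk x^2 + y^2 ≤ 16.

The region D is 0 ≤ r ≤ 4, 0 ≤ θ ≤ 2π in polar coordinates, where x = r cos(θ), y = r sin(θ), and dA = r dr dθ.

Under the substitution, the integrand becomes 20r^2, so

    ∬_D (20x^2 + 20y^2) dA = ∫_{0}^{2π} ∫_{0}^{4} (20r^2) · r dr dθ.

Inner integral (in r): ∫_{0}^{4} (20r^2) · r dr = 1280.

Outer integral (in θ): ∫_{0}^{2π} (1280) dθ = 2560π.

Therefore ∬_D (20x^2 + 20y^2) dA = 2560π.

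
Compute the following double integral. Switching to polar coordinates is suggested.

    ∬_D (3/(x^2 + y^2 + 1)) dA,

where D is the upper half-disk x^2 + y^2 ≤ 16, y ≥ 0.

The region D is 0 ≤ r ≤ 4, 0 ≤ θ ≤ π in polar coordinates, where x = r cos(θ), y = r sin(θ), and dA = r dr dθ.

Under the substitution, the integrand becomes 3/(r^2 + 1), so

    ∬_D (3/(x^2 + y^2 + 1)) dA = ∫_{0}^{π} ∫_{0}^{4} (3/(r^2 + 1)) · r dr dθ.

Inner integral (in r): ∫_{0}^{4} (3/(r^2 + 1)) · r dr = 3log(17)/2.

Outer integral (in θ): ∫_{0}^{π} (3log(17)/2) dθ = 3π log(17)/2.

Therefore ∬_D (3/(x^2 + y^2 + 1)) dA = 3π log(17)/2.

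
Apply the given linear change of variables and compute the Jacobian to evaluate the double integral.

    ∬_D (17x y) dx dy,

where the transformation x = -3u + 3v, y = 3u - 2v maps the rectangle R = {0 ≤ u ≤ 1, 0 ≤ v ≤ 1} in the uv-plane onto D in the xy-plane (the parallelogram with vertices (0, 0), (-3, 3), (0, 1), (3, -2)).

Compute the Jacobian determinant of (x, y) with respect to (u, v):

    ∂(x,y)/∂(u,v) = | -3  3 | = (-3)(-2) - (3)(3) = -3.
                   | 3  -2 |

Its absolute value is |J| = 3 (the area scaling factor).

Substituting x = -3u + 3v, y = 3u - 2v into the integrand,

    17x y → -153u^2 + 255u v - 102v^2,

so the integral becomes

    ∬_R (-153u^2 + 255u v - 102v^2) · |J| du dv = ∫_0^1 ∫_0^1 (-459u^2 + 765u v - 306v^2) dv du.

Inner (v): -459u^2 + 765u/2 - 102.
Outer (u): -255/4.

Therefore ∬_D (17x y) dx dy = -255/4.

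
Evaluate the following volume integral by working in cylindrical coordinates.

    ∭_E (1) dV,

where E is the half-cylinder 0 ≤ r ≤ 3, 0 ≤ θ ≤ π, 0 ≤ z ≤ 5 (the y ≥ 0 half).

In cylindrical coordinates, x = r cos(θ), y = r sin(θ), z = z, and dV = r dr dθ dz.

The integrand becomes 1, so

    ∭_E (1) dV = ∫_{0}^{π} ∫_{0}^{3} ∫_{0}^{5} (1) · r dz dr dθ.

Inner (z): 5r.
Middle (r from 0 to 3): 45/2.
Outer (θ): 45π/2.

Therefore the triple integral equals 45π/2.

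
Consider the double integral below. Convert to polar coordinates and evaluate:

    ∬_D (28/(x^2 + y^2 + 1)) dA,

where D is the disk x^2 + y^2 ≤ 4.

The region D is 0 ≤ r ≤ 2, 0 ≤ θ ≤ 2π in polar coordinates, where x = r cos(θ), y = r sin(θ), and dA = r dr dθ.

Under the substitution, the integrand becomes 28/(r^2 + 1), so

    ∬_D (28/(x^2 + y^2 + 1)) dA = ∫_{0}^{2π} ∫_{0}^{2} (28/(r^2 + 1)) · r dr dθ.

Inner integral (in r): ∫_{0}^{2} (28/(r^2 + 1)) · r dr = log(6103515625).

Outer integral (in θ): ∫_{0}^{2π} (log(6103515625)) dθ = 28π log(5).

Therefore ∬_D (28/(x^2 + y^2 + 1)) dA = 28π log(5).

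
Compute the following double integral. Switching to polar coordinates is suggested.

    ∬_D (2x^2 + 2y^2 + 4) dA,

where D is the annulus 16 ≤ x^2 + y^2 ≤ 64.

The region D is 4 ≤ r ≤ 8, 0 ≤ θ ≤ 2π in polar coordinates, where x = r cos(θ), y = r sin(θ), and dA = r dr dθ.

Under the substitution, the integrand becomes 2r^2 + 4, so

    ∬_D (2x^2 + 2y^2 + 4) dA = ∫_{0}^{2π} ∫_{4}^{8} (2r^2 + 4) · r dr dθ.

Inner integral (in r): ∫_{4}^{8} (2r^2 + 4) · r dr = 2016.

Outer integral (in θ): ∫_{0}^{2π} (2016) dθ = 4032π.

Therefore ∬_D (2x^2 + 2y^2 + 4) dA = 4032π.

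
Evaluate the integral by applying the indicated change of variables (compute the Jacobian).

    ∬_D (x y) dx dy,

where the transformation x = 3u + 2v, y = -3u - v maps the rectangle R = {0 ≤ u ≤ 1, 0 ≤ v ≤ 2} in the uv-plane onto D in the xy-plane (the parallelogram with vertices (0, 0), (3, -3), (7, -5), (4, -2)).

Compute the Jacobian determinant of (x, y) with respect to (u, v):

    ∂(x,y)/∂(u,v) = | 3  2 | = (3)(-1) - (2)(-3) = 3.
                   | -3  -1 |

Its absolute value is |J| = 3 (the area scaling factor).

Substituting x = 3u + 2v, y = -3u - v into the integrand,

    x y → -9u^2 - 9u v - 2v^2,

so the integral becomes

    ∬_R (-9u^2 - 9u v - 2v^2) · |J| du dv = ∫_0^1 ∫_0^2 (-27u^2 - 27u v - 6v^2) dv du.

Inner (v): -54u^2 - 54u - 16.
Outer (u): -61.

Therefore ∬_D (x y) dx dy = -61.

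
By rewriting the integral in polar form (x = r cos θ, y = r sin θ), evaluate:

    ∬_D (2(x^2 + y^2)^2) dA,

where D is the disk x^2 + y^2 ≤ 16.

The region D is 0 ≤ r ≤ 4, 0 ≤ θ ≤ 2π in polar coordinates, where x = r cos(θ), y = r sin(θ), and dA = r dr dθ.

Under the substitution, the integrand becomes 2r^4, so

    ∬_D (2(x^2 + y^2)^2) dA = ∫_{0}^{2π} ∫_{0}^{4} (2r^4) · r dr dθ.

Inner integral (in r): ∫_{0}^{4} (2r^4) · r dr = 4096/3.

Outer integral (in θ): ∫_{0}^{2π} (4096/3) dθ = 8192π/3.

Therefore ∬_D (2(x^2 + y^2)^2) dA = 8192π/3.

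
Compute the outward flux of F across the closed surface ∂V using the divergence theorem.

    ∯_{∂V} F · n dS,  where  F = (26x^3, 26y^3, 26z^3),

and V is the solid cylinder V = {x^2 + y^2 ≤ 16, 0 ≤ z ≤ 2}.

By the divergence theorem,

    ∯_{∂V} F · n dS = ∭_V (∇ · F) dV.

Compute the divergence:
    ∇ · F = ∂F_x/∂x + ∂F_y/∂y + ∂F_z/∂z = 78x^2 + 78y^2 + 78z^2.

In cylindrical coordinates, x = r cos(θ), y = r sin(θ), z = z, dV = r dr dθ dz, with 0 ≤ r ≤ 4, 0 ≤ θ ≤ 2π, 0 ≤ z ≤ 2.

The integrand, after substitution and multiplying by the volume element, becomes (78r^2 + 78z^2) · r, so

    ∭_V (∇·F) dV = ∫_0^{2π} ∫_0^{4} ∫_0^{2} (78r^2 + 78z^2) · r dz dr dθ.

Inner (z from 0 to 2): 156r^3 + 208r.
Middle (r from 0 to 4): 11648.
Outer (θ from 0 to 2π): 23296π.

Therefore ∯_{∂V} F · n dS = 23296π.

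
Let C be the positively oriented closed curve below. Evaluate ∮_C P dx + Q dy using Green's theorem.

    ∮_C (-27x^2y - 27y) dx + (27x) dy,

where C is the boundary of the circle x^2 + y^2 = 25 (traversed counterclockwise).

Green's theorem converts the closed line integral into a double integral over the enclosed region D:

    ∮_C P dx + Q dy = ∬_D (∂Q/∂x - ∂P/∂y) dA.

Here P = -27x^2y - 27y, Q = 27x, so

    ∂Q/∂x = 27,    ∂P/∂y = -27x^2 - 27,
    ∂Q/∂x - ∂P/∂y = 27x^2 + 54.

D is the region x^2 + y^2 ≤ 25. Evaluating the double integral:

In polar coordinates (x = r cos θ, y = r sin θ, dA = r dr dθ) the integrand becomes 27r^2cos(θ)^2 + 54, so

    ∬_D (27x^2 + 54) dA = ∫_0^{2π} ∫_0^{5} (27r^2cos(θ)^2 + 54) · r dr dθ.

Inner (r from 0 to 5): 16875cos(θ)^2/4 + 675.
Outer (θ from 0 to 2π): 22275π/4.

Therefore ∮_C P dx + Q dy = 22275π/4.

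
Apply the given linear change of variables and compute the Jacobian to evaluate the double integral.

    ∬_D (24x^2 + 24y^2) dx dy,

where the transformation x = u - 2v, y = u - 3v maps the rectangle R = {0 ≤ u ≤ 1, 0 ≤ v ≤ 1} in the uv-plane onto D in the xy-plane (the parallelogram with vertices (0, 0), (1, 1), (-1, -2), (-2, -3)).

Compute the Jacobian determinant of (x, y) with respect to (u, v):

    ∂(x,y)/∂(u,v) = | 1  -2 | = (1)(-3) - (-2)(1) = -1.
                   | 1  -3 |

Its absolute value is |J| = 1 (the area scaling factor).

Substituting x = u - 2v, y = u - 3v into the integrand,

    24x^2 + 24y^2 → 48u^2 - 240u v + 312v^2,

so the integral becomes

    ∬_R (48u^2 - 240u v + 312v^2) · |J| du dv = ∫_0^1 ∫_0^1 (48u^2 - 240u v + 312v^2) dv du.

Inner (v): 48u^2 - 120u + 104.
Outer (u): 60.

Therefore ∬_D (24x^2 + 24y^2) dx dy = 60.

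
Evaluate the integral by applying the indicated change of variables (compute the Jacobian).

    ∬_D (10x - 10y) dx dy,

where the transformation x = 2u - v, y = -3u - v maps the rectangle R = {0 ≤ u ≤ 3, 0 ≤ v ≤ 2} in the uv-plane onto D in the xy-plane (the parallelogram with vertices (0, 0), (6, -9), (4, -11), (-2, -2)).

Compute the Jacobian determinant of (x, y) with respect to (u, v):

    ∂(x,y)/∂(u,v) = | 2  -1 | = (2)(-1) - (-1)(-3) = -5.
                   | -3  -1 |

Its absolute value is |J| = 5 (the area scaling factor).

Substituting x = 2u - v, y = -3u - v into the integrand,

    10x - 10y → 50u,

so the integral becomes

    ∬_R (50u) · |J| du dv = ∫_0^3 ∫_0^2 (250u) dv du.

Inner (v): 500u.
Outer (u): 2250.

Therefore ∬_D (10x - 10y) dx dy = 2250.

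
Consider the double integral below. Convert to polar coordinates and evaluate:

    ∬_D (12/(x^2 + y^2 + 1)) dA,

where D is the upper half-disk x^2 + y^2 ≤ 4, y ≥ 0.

The region D is 0 ≤ r ≤ 2, 0 ≤ θ ≤ π in polar coordinates, where x = r cos(θ), y = r sin(θ), and dA = r dr dθ.

Under the substitution, the integrand becomes 12/(r^2 + 1), so

    ∬_D (12/(x^2 + y^2 + 1)) dA = ∫_{0}^{π} ∫_{0}^{2} (12/(r^2 + 1)) · r dr dθ.

Inner integral (in r): ∫_{0}^{2} (12/(r^2 + 1)) · r dr = log(15625).

Outer integral (in θ): ∫_{0}^{π} (log(15625)) dθ = log(15625^π).

Therefore ∬_D (12/(x^2 + y^2 + 1)) dA = log(15625^π).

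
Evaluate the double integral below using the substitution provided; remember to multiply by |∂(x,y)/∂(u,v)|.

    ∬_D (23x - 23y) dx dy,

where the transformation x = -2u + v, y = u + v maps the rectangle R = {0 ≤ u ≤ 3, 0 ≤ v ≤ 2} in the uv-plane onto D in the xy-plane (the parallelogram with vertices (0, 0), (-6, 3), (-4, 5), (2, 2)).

Compute the Jacobian determinant of (x, y) with respect to (u, v):

    ∂(x,y)/∂(u,v) = | -2  1 | = (-2)(1) - (1)(1) = -3.
                   | 1  1 |

Its absolute value is |J| = 3 (the area scaling factor).

Substituting x = -2u + v, y = u + v into the integrand,

    23x - 23y → -69u,

so the integral becomes

    ∬_R (-69u) · |J| du dv = ∫_0^3 ∫_0^2 (-207u) dv du.

Inner (v): -414u.
Outer (u): -1863.

Therefore ∬_D (23x - 23y) dx dy = -1863.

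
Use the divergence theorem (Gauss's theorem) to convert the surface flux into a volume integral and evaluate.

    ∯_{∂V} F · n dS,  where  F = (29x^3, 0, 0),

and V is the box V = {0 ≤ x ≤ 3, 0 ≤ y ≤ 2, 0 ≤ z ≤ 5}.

By the divergence theorem,

    ∯_{∂V} F · n dS = ∭_V (∇ · F) dV.

Compute the divergence:
    ∇ · F = ∂F_x/∂x + ∂F_y/∂y + ∂F_z/∂z = 87x^2 + 0 + 0 = 87x^2.

V is a rectangular box, so dV = dx dy dz with 0 ≤ x ≤ 3, 0 ≤ y ≤ 2, 0 ≤ z ≤ 5.

Integrate (87x^2) over V as an iterated integral:

    ∭_V (∇·F) dV = ∫_0^{3} ∫_0^{2} ∫_0^{5} (87x^2) dz dy dx.

Inner (z from 0 to 5): 435x^2.
Middle (y from 0 to 2): 870x^2.
Outer (x from 0 to 3): 7830.

Therefore ∯_{∂V} F · n dS = 7830.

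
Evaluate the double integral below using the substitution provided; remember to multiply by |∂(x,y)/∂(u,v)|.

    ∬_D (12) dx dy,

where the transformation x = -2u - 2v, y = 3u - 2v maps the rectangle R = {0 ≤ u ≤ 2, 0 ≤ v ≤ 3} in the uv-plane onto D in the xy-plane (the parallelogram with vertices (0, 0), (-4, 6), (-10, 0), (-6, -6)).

Compute the Jacobian determinant of (x, y) with respect to (u, v):

    ∂(x,y)/∂(u,v) = | -2  -2 | = (-2)(-2) - (-2)(3) = 10.
                   | 3  -2 |

Its absolute value is |J| = 10 (the area scaling factor).

Substituting x = -2u - 2v, y = 3u - 2v into the integrand,

    12 → 12,

so the integral becomes

    ∬_R (12) · |J| du dv = ∫_0^2 ∫_0^3 (120) dv du.

Inner (v): 360.
Outer (u): 720.

Therefore ∬_D (12) dx dy = 720.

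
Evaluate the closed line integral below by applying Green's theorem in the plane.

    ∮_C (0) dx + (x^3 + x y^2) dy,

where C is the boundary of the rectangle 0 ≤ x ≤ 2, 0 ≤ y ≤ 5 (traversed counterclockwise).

Green's theorem converts the closed line integral into a double integral over the enclosed region D:

    ∮_C P dx + Q dy = ∬_D (∂Q/∂x - ∂P/∂y) dA.

Here P = 0, Q = x^3 + x y^2, so

    ∂Q/∂x = 3x^2 + y^2,    ∂P/∂y = 0,
    ∂Q/∂x - ∂P/∂y = 3x^2 + y^2.

D is the region 0 ≤ x ≤ 2, 0 ≤ y ≤ 5. Evaluating the double integral:

    ∬_D (3x^2 + y^2) dA = ∫_0^{2} ∫_0^{5} (3x^2 + y^2) dy dx.

Inner (y from 0 to 5): 15x^2 + 125/3.
Outer (x from 0 to 2): 370/3.

Therefore ∮_C P dx + Q dy = 370/3.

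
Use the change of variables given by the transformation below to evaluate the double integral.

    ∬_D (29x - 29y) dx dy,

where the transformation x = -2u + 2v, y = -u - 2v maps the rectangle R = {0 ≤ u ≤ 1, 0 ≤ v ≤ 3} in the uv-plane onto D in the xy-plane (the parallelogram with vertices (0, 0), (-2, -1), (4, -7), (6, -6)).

Compute the Jacobian determinant of (x, y) with respect to (u, v):

    ∂(x,y)/∂(u,v) = | -2  2 | = (-2)(-2) - (2)(-1) = 6.
                   | -1  -2 |

Its absolute value is |J| = 6 (the area scaling factor).

Substituting x = -2u + 2v, y = -u - 2v into the integrand,

    29x - 29y → -29u + 116v,

so the integral becomes

    ∬_R (-29u + 116v) · |J| du dv = ∫_0^1 ∫_0^3 (-174u + 696v) dv du.

Inner (v): 3132 - 522u.
Outer (u): 2871.

Therefore ∬_D (29x - 29y) dx dy = 2871.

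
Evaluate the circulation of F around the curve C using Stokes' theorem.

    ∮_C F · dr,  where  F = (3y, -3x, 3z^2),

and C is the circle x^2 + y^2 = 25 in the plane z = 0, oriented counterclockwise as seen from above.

Let S be the flat disk x^2 + y^2 ≤ 25 in the plane z = 0, with upward unit normal n̂ = ẑ. By Stokes' theorem,

    ∮_C F · dr = ∬_S (∇ × F) · n̂ dS = ∬_D (curl F)_z dA,

where D is the disk x^2 + y^2 ≤ 25.

Compute the curl of F = (3y, -3x, 3z^2):
    (∇ × F)_x = ∂F_z/∂y - ∂F_y/∂z = 0,
    (∇ × F)_y = ∂F_x/∂z - ∂F_z/∂x = 0,
    (∇ × F)_z = ∂F_y/∂x - ∂F_x/∂y = -6.

On z = 0, (curl F)_z = -6.

Convert to polar (x = r cos θ, y = r sin θ, dA = r dr dθ); the integrand becomes -6, so

    ∬_D (curl F)_z dA = ∫_0^{2π} ∫_0^{5} (-6) · r dr dθ.

Inner (r from 0 to 5): -75.
Outer (θ from 0 to 2π): -150π.

Therefore ∮_C F · dr = -150π.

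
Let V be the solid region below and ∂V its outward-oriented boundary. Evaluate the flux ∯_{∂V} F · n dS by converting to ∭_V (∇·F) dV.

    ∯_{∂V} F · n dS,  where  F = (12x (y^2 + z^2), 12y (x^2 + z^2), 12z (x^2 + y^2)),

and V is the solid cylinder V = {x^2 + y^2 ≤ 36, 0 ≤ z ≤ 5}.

By the divergence theorem,

    ∯_{∂V} F · n dS = ∭_V (∇ · F) dV.

Compute the divergence:
    ∇ · F = ∂F_x/∂x + ∂F_y/∂y + ∂F_z/∂z = 12y^2 + 12z^2 + 12x^2 + 12z^2 + 12x^2 + 12y^2 = 24x^2 + 24y^2 + 24z^2.

In cylindrical coordinates, x = r cos(θ), y = r sin(θ), z = z, dV = r dr dθ dz, with 0 ≤ r ≤ 6, 0 ≤ θ ≤ 2π, 0 ≤ z ≤ 5.

The integrand, after substitution and multiplying by the volume element, becomes (24r^2 + 24z^2) · r, so

    ∭_V (∇·F) dV = ∫_0^{2π} ∫_0^{6} ∫_0^{5} (24r^2 + 24z^2) · r dz dr dθ.

Inner (z from 0 to 5): 120r^3 + 1000r.
Middle (r from 0 to 6): 56880.
Outer (θ from 0 to 2π): 113760π.

Therefore ∯_{∂V} F · n dS = 113760π.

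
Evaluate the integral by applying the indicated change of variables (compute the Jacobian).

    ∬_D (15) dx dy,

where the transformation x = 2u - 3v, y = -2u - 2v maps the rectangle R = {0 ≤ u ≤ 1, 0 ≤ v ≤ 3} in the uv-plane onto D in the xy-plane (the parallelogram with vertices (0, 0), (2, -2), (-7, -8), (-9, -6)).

Compute the Jacobian determinant of (x, y) with respect to (u, v):

    ∂(x,y)/∂(u,v) = | 2  -3 | = (2)(-2) - (-3)(-2) = -10.
                   | -2  -2 |

Its absolute value is |J| = 10 (the area scaling factor).

Substituting x = 2u - 3v, y = -2u - 2v into the integrand,

    15 → 15,

so the integral becomes

    ∬_R (15) · |J| du dv = ∫_0^1 ∫_0^3 (150) dv du.

Inner (v): 450.
Outer (u): 450.

Therefore ∬_D (15) dx dy = 450.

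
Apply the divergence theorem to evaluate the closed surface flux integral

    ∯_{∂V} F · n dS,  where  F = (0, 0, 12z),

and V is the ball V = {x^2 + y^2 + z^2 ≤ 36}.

By the divergence theorem,

    ∯_{∂V} F · n dS = ∭_V (∇ · F) dV.

Compute the divergence:
    ∇ · F = ∂F_x/∂x + ∂F_y/∂y + ∂F_z/∂z = 0 + 0 + 12 = 12.

In spherical coordinates, x = ρ sin(φ) cos(θ), y = ρ sin(φ) sin(θ), z = ρ cos(φ), dV = ρ^2 sin(φ) dρ dφ dθ, with 0 ≤ ρ ≤ 6, 0 ≤ φ ≤ π, 0 ≤ θ ≤ 2π.

The integrand, after substitution and multiplying by the volume element, becomes (12) · ρ^2 sin(φ), so

    ∭_V (∇·F) dV = ∫_0^{2π} ∫_0^{π} ∫_0^{6} (12) · ρ^2 sin(φ) dρ dφ dθ.

Inner (ρ from 0 to 6): 864sin(φ).
Middle (φ from 0 to π): 1728.
Outer (θ from 0 to 2π): 3456π.

Therefore ∯_{∂V} F · n dS = 3456π.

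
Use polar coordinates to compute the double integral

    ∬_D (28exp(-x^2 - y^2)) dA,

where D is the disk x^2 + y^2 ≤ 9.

The region D is 0 ≤ r ≤ 3, 0 ≤ θ ≤ 2π in polar coordinates, where x = r cos(θ), y = r sin(θ), and dA = r dr dθ.

Under the substitution, the integrand becomes 28exp(-r^2), so

    ∬_D (28exp(-x^2 - y^2)) dA = ∫_{0}^{2π} ∫_{0}^{3} (28exp(-r^2)) · r dr dθ.

Inner integral (in r): ∫_{0}^{3} (28exp(-r^2)) · r dr = 14 - 14exp(-9).

Outer integral (in θ): ∫_{0}^{2π} (14 - 14exp(-9)) dθ = -28π exp(-9) + 28π.

Therefore ∬_D (28exp(-x^2 - y^2)) dA = -28π exp(-9) + 28π.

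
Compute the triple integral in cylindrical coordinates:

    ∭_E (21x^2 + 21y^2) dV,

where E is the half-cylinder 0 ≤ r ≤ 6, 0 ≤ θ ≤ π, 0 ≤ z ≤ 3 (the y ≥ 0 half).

In cylindrical coordinates, x = r cos(θ), y = r sin(θ), z = z, and dV = r dr dθ dz.

The integrand becomes 21r^2, so

    ∭_E (21x^2 + 21y^2) dV = ∫_{0}^{π} ∫_{0}^{6} ∫_{0}^{3} (21r^2) · r dz dr dθ.

Inner (z): 63r^3.
Middle (r from 0 to 6): 20412.
Outer (θ): 20412π.

Therefore the triple integral equals 20412π.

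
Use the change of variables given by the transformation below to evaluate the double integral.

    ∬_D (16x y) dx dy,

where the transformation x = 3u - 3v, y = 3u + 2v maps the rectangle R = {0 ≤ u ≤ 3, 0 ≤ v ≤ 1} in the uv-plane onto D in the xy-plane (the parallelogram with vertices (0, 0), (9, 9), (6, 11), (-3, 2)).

Compute the Jacobian determinant of (x, y) with respect to (u, v):

    ∂(x,y)/∂(u,v) = | 3  -3 | = (3)(2) - (-3)(3) = 15.
                   | 3  2 |

Its absolute value is |J| = 15 (the area scaling factor).

Substituting x = 3u - 3v, y = 3u + 2v into the integrand,

    16x y → 144u^2 - 48u v - 96v^2,

so the integral becomes

    ∬_R (144u^2 - 48u v - 96v^2) · |J| du dv = ∫_0^3 ∫_0^1 (2160u^2 - 720u v - 1440v^2) dv du.

Inner (v): 2160u^2 - 360u - 480.
Outer (u): 16380.

Therefore ∬_D (16x y) dx dy = 16380.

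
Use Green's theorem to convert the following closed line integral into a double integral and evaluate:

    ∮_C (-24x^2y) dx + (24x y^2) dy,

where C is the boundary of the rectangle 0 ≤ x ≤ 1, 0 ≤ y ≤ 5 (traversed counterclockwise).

Green's theorem converts the closed line integral into a double integral over the enclosed region D:

    ∮_C P dx + Q dy = ∬_D (∂Q/∂x - ∂P/∂y) dA.

Here P = -24x^2y, Q = 24x y^2, so

    ∂Q/∂x = 24y^2,    ∂P/∂y = -24x^2,
    ∂Q/∂x - ∂P/∂y = 24x^2 + 24y^2.

D is the region 0 ≤ x ≤ 1, 0 ≤ y ≤ 5. Evaluating the double integral:

    ∬_D (24x^2 + 24y^2) dA = ∫_0^{1} ∫_0^{5} (24x^2 + 24y^2) dy dx.

Inner (y from 0 to 5): 120x^2 + 1000.
Outer (x from 0 to 1): 1040.

Therefore ∮_C P dx + Q dy = 1040.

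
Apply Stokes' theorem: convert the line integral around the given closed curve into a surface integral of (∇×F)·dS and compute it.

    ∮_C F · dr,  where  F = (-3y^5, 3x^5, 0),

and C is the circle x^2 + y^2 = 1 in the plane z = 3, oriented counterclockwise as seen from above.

Let S be the flat disk x^2 + y^2 ≤ 1 in the plane z = 3, with upward unit normal n̂ = ẑ. By Stokes' theorem,

    ∮_C F · dr = ∬_S (∇ × F) · n̂ dS = ∬_D (curl F)_z dA,

where D is the disk x^2 + y^2 ≤ 1.

Compute the curl of F = (-3y^5, 3x^5, 0):
    (∇ × F)_x = ∂F_z/∂y - ∂F_y/∂z = 0,
    (∇ × F)_y = ∂F_x/∂z - ∂F_z/∂x = 0,
    (∇ × F)_z = ∂F_y/∂x - ∂F_x/∂y = 15x^4 + 15y^4.

On z = 3, (curl F)_z = 15x^4 + 15y^4.

Convert to polar (x = r cos θ, y = r sin θ, dA = r dr dθ); the integrand becomes 15r^4(sin(θ)^4 + cos(θ)^4), so

    ∬_D (curl F)_z dA = ∫_0^{2π} ∫_0^{1} (15r^4(sin(θ)^4 + cos(θ)^4)) · r dr dθ.

Inner (r from 0 to 1): 5sin(θ)^4/2 + 5cos(θ)^4/2.
Outer (θ from 0 to 2π): 15π/4.

Therefore ∮_C F · dr = 15π/4.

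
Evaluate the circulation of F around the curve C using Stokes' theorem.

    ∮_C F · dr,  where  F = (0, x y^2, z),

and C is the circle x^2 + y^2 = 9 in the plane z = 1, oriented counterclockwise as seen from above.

Let S be the flat disk x^2 + y^2 ≤ 9 in the plane z = 1, with upward unit normal n̂ = ẑ. By Stokes' theorem,

    ∮_C F · dr = ∬_S (∇ × F) · n̂ dS = ∬_D (curl F)_z dA,

where D is the disk x^2 + y^2 ≤ 9.

Compute the curl of F = (0, x y^2, z):
    (∇ × F)_x = ∂F_z/∂y - ∂F_y/∂z = 0,
    (∇ × F)_y = ∂F_x/∂z - ∂F_z/∂x = 0,
    (∇ × F)_z = ∂F_y/∂x - ∂F_x/∂y = y^2.

On z = 1, (curl F)_z = y^2.

Convert to polar (x = r cos θ, y = r sin θ, dA = r dr dθ); the integrand becomes r^2sin(θ)^2, so

    ∬_D (curl F)_z dA = ∫_0^{2π} ∫_0^{3} (r^2sin(θ)^2) · r dr dθ.

Inner (r from 0 to 3): 81sin(θ)^2/4.
Outer (θ from 0 to 2π): 81π/4.

Therefore ∮_C F · dr = 81π/4.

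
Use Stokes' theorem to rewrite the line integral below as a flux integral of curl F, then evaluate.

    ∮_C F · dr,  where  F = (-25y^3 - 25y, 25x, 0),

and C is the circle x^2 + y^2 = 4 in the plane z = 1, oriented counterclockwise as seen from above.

Let S be the flat disk x^2 + y^2 ≤ 4 in the plane z = 1, with upward unit normal n̂ = ẑ. By Stokes' theorem,

    ∮_C F · dr = ∬_S (∇ × F) · n̂ dS = ∬_D (curl F)_z dA,

where D is the disk x^2 + y^2 ≤ 4.

Compute the curl of F = (-25y^3 - 25y, 25x, 0):
    (∇ × F)_x = ∂F_z/∂y - ∂F_y/∂z = 0,
    (∇ × F)_y = ∂F_x/∂z - ∂F_z/∂x = 0,
    (∇ × F)_z = ∂F_y/∂x - ∂F_x/∂y = 75y^2 + 50.

On z = 1, (curl F)_z = 75y^2 + 50.

Convert to polar (x = r cos θ, y = r sin θ, dA = r dr dθ); the integrand becomes 75r^2sin(θ)^2 + 50, so

    ∬_D (curl F)_z dA = ∫_0^{2π} ∫_0^{2} (75r^2sin(θ)^2 + 50) · r dr dθ.

Inner (r from 0 to 2): 300sin(θ)^2 + 100.
Outer (θ from 0 to 2π): 500π.

Therefore ∮_C F · dr = 500π.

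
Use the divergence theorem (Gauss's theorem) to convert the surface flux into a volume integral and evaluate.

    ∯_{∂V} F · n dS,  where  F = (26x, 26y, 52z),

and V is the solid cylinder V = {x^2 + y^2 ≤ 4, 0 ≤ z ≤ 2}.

By the divergence theorem,

    ∯_{∂V} F · n dS = ∭_V (∇ · F) dV.

Compute the divergence:
    ∇ · F = ∂F_x/∂x + ∂F_y/∂y + ∂F_z/∂z = 26 + 26 + 52 = 104.

In cylindrical coordinates, x = r cos(θ), y = r sin(θ), z = z, dV = r dr dθ dz, with 0 ≤ r ≤ 2, 0 ≤ θ ≤ 2π, 0 ≤ z ≤ 2.

The integrand, after substitution and multiplying by the volume element, becomes (104) · r, so

    ∭_V (∇·F) dV = ∫_0^{2π} ∫_0^{2} ∫_0^{2} (104) · r dz dr dθ.

Inner (z from 0 to 2): 208r.
Middle (r from 0 to 2): 416.
Outer (θ from 0 to 2π): 832π.

Therefore ∯_{∂V} F · n dS = 832π.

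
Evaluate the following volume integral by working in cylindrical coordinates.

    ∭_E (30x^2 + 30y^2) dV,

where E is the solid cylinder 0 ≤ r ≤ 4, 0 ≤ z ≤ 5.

In cylindrical coordinates, x = r cos(θ), y = r sin(θ), z = z, and dV = r dr dθ dz.

The integrand becomes 30r^2, so

    ∭_E (30x^2 + 30y^2) dV = ∫_{0}^{2π} ∫_{0}^{4} ∫_{0}^{5} (30r^2) · r dz dr dθ.

Inner (z): 150r^3.
Middle (r from 0 to 4): 9600.
Outer (θ): 19200π.

Therefore the triple integral equals 19200π.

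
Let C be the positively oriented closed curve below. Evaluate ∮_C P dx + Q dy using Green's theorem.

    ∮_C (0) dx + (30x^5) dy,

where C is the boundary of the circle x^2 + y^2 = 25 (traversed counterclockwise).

Green's theorem converts the closed line integral into a double integral over the enclosed region D:

    ∮_C P dx + Q dy = ∬_D (∂Q/∂x - ∂P/∂y) dA.

Here P = 0, Q = 30x^5, so

    ∂Q/∂x = 150x^4,    ∂P/∂y = 0,
    ∂Q/∂x - ∂P/∂y = 150x^4.

D is the region x^2 + y^2 ≤ 25. Evaluating the double integral:

In polar coordinates (x = r cos θ, y = r sin θ, dA = r dr dθ) the integrand becomes 150r^4cos(θ)^4, so

    ∬_D (150x^4) dA = ∫_0^{2π} ∫_0^{5} (150r^4cos(θ)^4) · r dr dθ.

Inner (r from 0 to 5): 390625cos(θ)^4.
Outer (θ from 0 to 2π): 1171875π/4.

Therefore ∮_C P dx + Q dy = 1171875π/4.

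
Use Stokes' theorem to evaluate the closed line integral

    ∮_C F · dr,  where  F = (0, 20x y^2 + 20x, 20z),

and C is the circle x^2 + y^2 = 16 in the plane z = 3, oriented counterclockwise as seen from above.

Let S be the flat disk x^2 + y^2 ≤ 16 in the plane z = 3, with upward unit normal n̂ = ẑ. By Stokes' theorem,

    ∮_C F · dr = ∬_S (∇ × F) · n̂ dS = ∬_D (curl F)_z dA,

where D is the disk x^2 + y^2 ≤ 16.

Compute the curl of F = (0, 20x y^2 + 20x, 20z):
    (∇ × F)_x = ∂F_z/∂y - ∂F_y/∂z = 0,
    (∇ × F)_y = ∂F_x/∂z - ∂F_z/∂x = 0,
    (∇ × F)_z = ∂F_y/∂x - ∂F_x/∂y = 20y^2 + 20.

On z = 3, (curl F)_z = 20y^2 + 20.

Convert to polar (x = r cos θ, y = r sin θ, dA = r dr dθ); the integrand becomes 20r^2sin(θ)^2 + 20, so

    ∬_D (curl F)_z dA = ∫_0^{2π} ∫_0^{4} (20r^2sin(θ)^2 + 20) · r dr dθ.

Inner (r from 0 to 4): 1280sin(θ)^2 + 160.
Outer (θ from 0 to 2π): 1600π.

Therefore ∮_C F · dr = 1600π.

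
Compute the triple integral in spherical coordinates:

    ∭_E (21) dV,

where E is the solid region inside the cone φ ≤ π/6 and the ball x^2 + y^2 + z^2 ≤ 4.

In spherical coordinates, x = ρ sin(φ) cos(θ), y = ρ sin(φ) sin(θ), z = ρ cos(φ), and dV = ρ^2 sin(φ) dρ dφ dθ.

The integrand becomes 21, so

    ∭_E (21) dV = ∫_{0}^{2π} ∫_{0}^{π/6} ∫_{0}^{2} (21) · ρ^2 sin(φ) dρ dφ dθ.

Inner (ρ): 56sin(φ).
Middle (φ): 56 - 28sqrt(3).
Outer (θ): 56π (2 - sqrt(3)).

Therefore the triple integral equals 56π (2 - sqrt(3)).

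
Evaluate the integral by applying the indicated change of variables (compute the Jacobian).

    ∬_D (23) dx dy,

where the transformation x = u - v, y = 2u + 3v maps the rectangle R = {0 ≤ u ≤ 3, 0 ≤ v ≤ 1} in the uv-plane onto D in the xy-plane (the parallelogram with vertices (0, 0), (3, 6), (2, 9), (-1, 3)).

Compute the Jacobian determinant of (x, y) with respect to (u, v):

    ∂(x,y)/∂(u,v) = | 1  -1 | = (1)(3) - (-1)(2) = 5.
                   | 2  3 |

Its absolute value is |J| = 5 (the area scaling factor).

Substituting x = u - v, y = 2u + 3v into the integrand,

    23 → 23,

so the integral becomes

    ∬_R (23) · |J| du dv = ∫_0^3 ∫_0^1 (115) dv du.

Inner (v): 115.
Outer (u): 345.

Therefore ∬_D (23) dx dy = 345.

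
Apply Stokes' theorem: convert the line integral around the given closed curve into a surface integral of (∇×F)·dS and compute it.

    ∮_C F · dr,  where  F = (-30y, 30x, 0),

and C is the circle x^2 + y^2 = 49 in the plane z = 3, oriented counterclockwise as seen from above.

Let S be the flat disk x^2 + y^2 ≤ 49 in the plane z = 3, with upward unit normal n̂ = ẑ. By Stokes' theorem,

    ∮_C F · dr = ∬_S (∇ × F) · n̂ dS = ∬_D (curl F)_z dA,

where D is the disk x^2 + y^2 ≤ 49.

Compute the curl of F = (-30y, 30x, 0):
    (∇ × F)_x = ∂F_z/∂y - ∂F_y/∂z = 0,
    (∇ × F)_y = ∂F_x/∂z - ∂F_z/∂x = 0,
    (∇ × F)_z = ∂F_y/∂x - ∂F_x/∂y = 60.

On z = 3, (curl F)_z = 60.

Convert to polar (x = r cos θ, y = r sin θ, dA = r dr dθ); the integrand becomes 60, so

    ∬_D (curl F)_z dA = ∫_0^{2π} ∫_0^{7} (60) · r dr dθ.

Inner (r from 0 to 7): 1470.
Outer (θ from 0 to 2π): 2940π.

Therefore ∮_C F · dr = 2940π.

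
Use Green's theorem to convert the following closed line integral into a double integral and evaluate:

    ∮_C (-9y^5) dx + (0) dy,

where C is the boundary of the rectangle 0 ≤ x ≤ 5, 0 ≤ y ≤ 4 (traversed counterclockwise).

Green's theorem converts the closed line integral into a double integral over the enclosed region D:

    ∮_C P dx + Q dy = ∬_D (∂Q/∂x - ∂P/∂y) dA.

Here P = -9y^5, Q = 0, so

    ∂Q/∂x = 0,    ∂P/∂y = -45y^4,
    ∂Q/∂x - ∂P/∂y = 45y^4.

D is the region 0 ≤ x ≤ 5, 0 ≤ y ≤ 4. Evaluating the double integral:

    ∬_D (45y^4) dA = ∫_0^{5} ∫_0^{4} (45y^4) dy dx.

Inner (y from 0 to 4): 9216.
Outer (x from 0 to 5): 46080.

Therefore ∮_C P dx + Q dy = 46080.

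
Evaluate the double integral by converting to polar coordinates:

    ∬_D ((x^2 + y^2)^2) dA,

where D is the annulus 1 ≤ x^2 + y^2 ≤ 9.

The region D is 1 ≤ r ≤ 3, 0 ≤ θ ≤ 2π in polar coordinates, where x = r cos(θ), y = r sin(θ), and dA = r dr dθ.

Under the substitution, the integrand becomes r^4, so

    ∬_D ((x^2 + y^2)^2) dA = ∫_{0}^{2π} ∫_{1}^{3} (r^4) · r dr dθ.

Inner integral (in r): ∫_{1}^{3} (r^4) · r dr = 364/3.

Outer integral (in θ): ∫_{0}^{2π} (364/3) dθ = 728π/3.

Therefore ∬_D ((x^2 + y^2)^2) dA = 728π/3.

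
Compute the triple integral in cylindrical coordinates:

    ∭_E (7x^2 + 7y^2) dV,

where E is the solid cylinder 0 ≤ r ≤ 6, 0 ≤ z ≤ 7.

In cylindrical coordinates, x = r cos(θ), y = r sin(θ), z = z, and dV = r dr dθ dz.

The integrand becomes 7r^2, so

    ∭_E (7x^2 + 7y^2) dV = ∫_{0}^{2π} ∫_{0}^{6} ∫_{0}^{7} (7r^2) · r dz dr dθ.

Inner (z): 49r^3.
Middle (r from 0 to 6): 15876.
Outer (θ): 31752π.

Therefore the triple integral equals 31752π.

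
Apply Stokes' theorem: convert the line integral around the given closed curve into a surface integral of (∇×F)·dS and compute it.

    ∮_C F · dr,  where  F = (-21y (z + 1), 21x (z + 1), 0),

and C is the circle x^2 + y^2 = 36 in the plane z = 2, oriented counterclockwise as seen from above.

Let S be the flat disk x^2 + y^2 ≤ 36 in the plane z = 2, with upward unit normal n̂ = ẑ. By Stokes' theorem,

    ∮_C F · dr = ∬_S (∇ × F) · n̂ dS = ∬_D (curl F)_z dA,

where D is the disk x^2 + y^2 ≤ 36.

Compute the curl of F = (-21y (z + 1), 21x (z + 1), 0):
    (∇ × F)_x = ∂F_z/∂y - ∂F_y/∂z = -21x,
    (∇ × F)_y = ∂F_x/∂z - ∂F_z/∂x = -21y,
    (∇ × F)_z = ∂F_y/∂x - ∂F_x/∂y = 42z + 42.

On z = 2, (curl F)_z = 126.

Convert to polar (x = r cos θ, y = r sin θ, dA = r dr dθ); the integrand becomes 126, so

    ∬_D (curl F)_z dA = ∫_0^{2π} ∫_0^{6} (126) · r dr dθ.

Inner (r from 0 to 6): 2268.
Outer (θ from 0 to 2π): 4536π.

Therefore ∮_C F · dr = 4536π.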